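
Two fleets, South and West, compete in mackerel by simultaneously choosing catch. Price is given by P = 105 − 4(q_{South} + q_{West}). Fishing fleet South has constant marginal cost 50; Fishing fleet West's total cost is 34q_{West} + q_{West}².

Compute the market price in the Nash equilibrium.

66.625

Fishing fleet South's profit: π = q_{South}(105 − 4(q_{South} + q_{West})) − 50q_{South}.
∂π/∂q_{South} = 55 − 8q_{South} − 4q_{West} = 0, so q_{South} = 6.875 − 0.5q_{West}.
For West: ∂π/∂q_{West} = 71 − 10q_{West} − 4q_{South} = 0 ⇒ q_{West} = 7.1 − 0.4q_{South}.
Solving the two reaction functions simultaneously: (1 − (−0.5)(−0.4))q_{South} = 6.875 − 0.5·7.1, so 0.8q_{South} = 3.325 and q_{South} = 133/32.
Then q_{West} = 7.1 − 0.4·(133/32) = 5.4375.
Equilibrium price: P = 105 − 4·(307/32) = 66.625.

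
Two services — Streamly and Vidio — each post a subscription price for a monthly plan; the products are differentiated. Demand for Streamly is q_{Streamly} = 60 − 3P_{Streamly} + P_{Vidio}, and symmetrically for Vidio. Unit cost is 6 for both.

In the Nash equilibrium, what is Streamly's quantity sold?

28.8

Streamly's profit: π = (P_{Streamly} − 6)(60 − 3P_{Streamly} + P_{Vidio}).
∂π/∂P_{Streamly} = 78 − 6P_{Streamly} + P_{Vidio} = 0 ⇒ P_{Streamly} = 13 + (1/6)P_{Vidio}.
Setting P_{Streamly} = P_{Vidio} in the reaction function: P_{Streamly} = 13 + (1/6)P_{Streamly}, so P_{Streamly} = 13 / (5/6) = 15.6.
q_{Streamly} = 60 − 3·15.6 + 15.6 = 28.8.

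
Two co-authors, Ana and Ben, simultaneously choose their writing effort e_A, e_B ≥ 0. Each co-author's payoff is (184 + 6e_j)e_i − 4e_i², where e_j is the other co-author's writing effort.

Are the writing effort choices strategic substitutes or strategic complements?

Ana's payoff is (184 + 6e_B)e_A − 4e_A².
∂π/∂e_A = 184 + 6e_B − 8e_A = 0, so e_A = 23 + 0.75e_B.
The best-response slope de_A/de_B = 0.75 > 0: the reaction function is upward-sloping, so the choices are strategic complements.

strategic complements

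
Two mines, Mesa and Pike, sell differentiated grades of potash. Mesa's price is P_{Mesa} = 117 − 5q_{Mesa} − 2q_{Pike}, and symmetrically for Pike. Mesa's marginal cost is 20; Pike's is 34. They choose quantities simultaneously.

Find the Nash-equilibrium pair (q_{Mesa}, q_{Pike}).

Mine Mesa's profit: π = q_{Mesa}(117 − 5q_{Mesa} − 2q_{Pike}) − 20q_{Mesa}.
∂π/∂q_{Mesa} = 97 − 10q_{Mesa} − 2q_{Pike} = 0 ⇒ q_{Mesa} = 9.7 − 0.2q_{Pike}.
Similarly q_{Pike} = 8.3 − 0.2q_{Mesa}.
Solving the two reaction functions simultaneously: (1 − (−0.2)(−0.2))q_{Mesa} = 9.7 − 0.2·8.3, so 0.96q_{Mesa} = 8.04 and q_{Mesa} = 8.375.
Then q_{Pike} = 8.3 − 0.2·8.375 = 6.625.

8.375, 6.625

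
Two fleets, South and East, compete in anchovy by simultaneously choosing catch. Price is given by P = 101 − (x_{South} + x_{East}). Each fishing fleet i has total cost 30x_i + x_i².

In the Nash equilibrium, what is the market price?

72.6

Fishing fleet South's profit: π = x_{South}(101 − (x_{South} + x_{East})) − 30x_{South} − x_{South}².
∂π/∂x_{South} = 71 − 4x_{South} − x_{East} = 0, so x_{South} = 17.75 − 0.25x_{East}.
The game is symmetric, so in equilibrium x_{East} = x_{South}: the reaction function gives 1.25x_{South} = 17.75, hence x_{South} = 14.2.
Equilibrium price: P = 101 − 28.4 = 72.6.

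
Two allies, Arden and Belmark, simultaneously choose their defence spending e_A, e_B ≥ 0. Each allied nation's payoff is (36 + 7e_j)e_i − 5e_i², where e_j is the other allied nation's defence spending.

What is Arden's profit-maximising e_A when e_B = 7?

8.5

Arden's payoff is (36 + 7e_B)e_A − 5e_A².
∂π/∂e_A = 36 + 7e_B − 10e_A = 0, so e_A = 3.6 + 0.7e_B.
At e_B = 7: e_A = 3.6 + 0.7·7 = 8.5.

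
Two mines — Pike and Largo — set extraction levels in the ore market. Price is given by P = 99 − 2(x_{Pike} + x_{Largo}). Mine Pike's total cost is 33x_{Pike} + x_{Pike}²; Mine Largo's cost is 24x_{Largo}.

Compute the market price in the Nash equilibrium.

55.8

Mine Pike's profit: π = x_{Pike}(99 − 2(x_{Pike} + x_{Largo})) − 33x_{Pike} − x_{Pike}².
∂π/∂x_{Pike} = 66 − 6x_{Pike} − 2x_{Largo} = 0, so x_{Pike} = 11 − (1/3)x_{Largo}.
For Largo: ∂π/∂x_{Largo} = 75 − 4x_{Largo} − 2x_{Pike} = 0 ⇒ x_{Largo} = 18.75 − 0.5x_{Pike}.
Plugging x_{Largo} into Pike's best response: x_{Pike} = 11 − (1/3)(18.75 − 0.5x_{Pike}) ⇒ (5/6)x_{Pike} = 4.75, so x_{Pike} = 5.7.
Then x_{Largo} = 18.75 − 0.5·5.7 = 15.9.
Equilibrium price: P = 99 − 2·21.6 = 55.8.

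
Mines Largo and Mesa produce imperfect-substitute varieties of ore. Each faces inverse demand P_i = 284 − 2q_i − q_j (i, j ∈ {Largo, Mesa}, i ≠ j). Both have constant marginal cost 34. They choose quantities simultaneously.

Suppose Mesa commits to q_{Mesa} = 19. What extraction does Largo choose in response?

Mine Largo's profit: π = q_{Largo}(284 − 2q_{Largo} − q_{Mesa}) − 34q_{Largo}.
∂π/∂q_{Largo} = 250 − 4q_{Largo} − q_{Mesa} = 0 ⇒ q_{Largo} = 62.5 − 0.25q_{Mesa}.
At q_{Mesa} = 19: q_{Largo} = 62.5 − 0.25·19 = 57.75.

57.75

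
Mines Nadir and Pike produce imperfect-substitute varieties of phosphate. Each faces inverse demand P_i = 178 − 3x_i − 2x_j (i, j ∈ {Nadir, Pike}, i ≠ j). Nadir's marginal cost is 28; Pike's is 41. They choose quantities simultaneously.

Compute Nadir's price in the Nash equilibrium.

86.6875

Mine Nadir's profit: π = x_{Nadir}(178 − 3x_{Nadir} − 2x_{Pike}) − 28x_{Nadir}.
∂π/∂x_{Nadir} = 150 − 6x_{Nadir} − 2x_{Pike} = 0 ⇒ x_{Nadir} = 25 − (1/3)x_{Pike}.
Similarly x_{Pike} = 137/6 − (1/3)x_{Nadir}.
Plugging x_{Pike} into Nadir's best response: x_{Nadir} = 25 − (1/3)(137/6 − (1/3)x_{Nadir}) ⇒ (8/9)x_{Nadir} = 313/18, so x_{Nadir} = 19.5625.
Then x_{Pike} = 137/6 − (1/3)·19.5625 = 16.3125.
P_{Nadir} = 178 − 3·19.5625 − 2·16.3125 = 86.6875.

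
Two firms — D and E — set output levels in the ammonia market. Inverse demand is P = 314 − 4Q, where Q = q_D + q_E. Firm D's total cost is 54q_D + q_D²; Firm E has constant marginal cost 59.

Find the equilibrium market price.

153.375

Firm D's profit: π = q_D(314 − 4(q_D + q_E)) − 54q_D − q_D².
∂π/∂q_D = 260 − 10q_D − 4q_E = 0, so q_D = 26 − 0.4q_E.
For E: ∂π/∂q_E = 255 − 8q_E − 4q_D = 0 ⇒ q_E = 31.875 − 0.5q_D.
Plugging q_E into D's best response: q_D = 26 − 0.4(31.875 − 0.5q_D) ⇒ 0.8q_D = 13.25, so q_D = 16.5625.
Then q_E = 31.875 − 0.5·16.5625 = 755/32.
Equilibrium price: P = 314 − 4·(1285/32) = 153.375.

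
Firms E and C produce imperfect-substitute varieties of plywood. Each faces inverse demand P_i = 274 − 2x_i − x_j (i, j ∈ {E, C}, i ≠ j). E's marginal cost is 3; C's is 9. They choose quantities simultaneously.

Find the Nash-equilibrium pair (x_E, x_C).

54.6, 52.6

Firm E's profit: π = x_E(274 − 2x_E − x_C) − 3x_E.
∂π/∂x_E = 271 − 4x_E − x_C = 0 ⇒ x_E = 67.75 − 0.25x_C.
Similarly x_C = 66.25 − 0.25x_E.
Plugging x_C into E's best response: x_E = 67.75 − 0.25(66.25 − 0.25x_E) ⇒ 0.9375x_E = 51.1875, so x_E = 54.6.
Then x_C = 66.25 − 0.25·54.6 = 52.6.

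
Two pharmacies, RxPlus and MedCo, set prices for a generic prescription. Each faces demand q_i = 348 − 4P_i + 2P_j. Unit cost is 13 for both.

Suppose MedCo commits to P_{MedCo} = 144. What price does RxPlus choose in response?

86

RxPlus's profit: π = (P_{RxPlus} − 13)(348 − 4P_{RxPlus} + 2P_{MedCo}).
∂π/∂P_{RxPlus} = 400 − 8P_{RxPlus} + 2P_{MedCo} = 0 ⇒ P_{RxPlus} = 50 + 0.25P_{MedCo}.
At P_{MedCo} = 144: P_{RxPlus} = 50 + 0.25·144 = 86.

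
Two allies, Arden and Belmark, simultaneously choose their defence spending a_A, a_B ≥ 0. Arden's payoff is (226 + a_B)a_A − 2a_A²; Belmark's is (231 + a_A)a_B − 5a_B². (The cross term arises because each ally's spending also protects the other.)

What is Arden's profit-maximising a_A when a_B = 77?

Expanding Arden's payoff: 226a_A + a_Ba_A − 2a_A².
∂π/∂a_A = 226 + a_B − 4a_A = 0, so a_A = 56.5 + 0.25a_B.
At a_B = 77: a_A = 56.5 + 0.25·77 = 75.75.

75.75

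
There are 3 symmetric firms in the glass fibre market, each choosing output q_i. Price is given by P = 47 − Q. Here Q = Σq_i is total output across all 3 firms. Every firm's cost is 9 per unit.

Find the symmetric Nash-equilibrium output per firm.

9.5

A representative firm's profit is π_i = q_i(47 − Q) − 9q_i, with Q = q_i + Σ_{j≠i} q_j.
First-order condition: 38 − 2q_i − Σ_{j≠i} q_j = 0.
In a symmetric equilibrium every firm chooses the same q, so Σ_{j≠i} q_j = 2q. The condition becomes 38 − 4q = 0, giving q = 38/4 = 9.5.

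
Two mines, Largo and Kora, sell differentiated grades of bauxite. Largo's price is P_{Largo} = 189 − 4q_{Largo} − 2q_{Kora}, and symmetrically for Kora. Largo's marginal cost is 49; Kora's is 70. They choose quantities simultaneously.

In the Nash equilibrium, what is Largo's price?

107.8

Mine Largo's profit: π = q_{Largo}(189 − 4q_{Largo} − 2q_{Kora}) − 49q_{Largo}.
∂π/∂q_{Largo} = 140 − 8q_{Largo} − 2q_{Kora} = 0 ⇒ q_{Largo} = 17.5 − 0.25q_{Kora}.
Similarly q_{Kora} = 14.875 − 0.25q_{Largo}.
Solving the two reaction functions simultaneously: (1 − (−0.25)(−0.25))q_{Largo} = 17.5 − 0.25·14.875, so 0.9375q_{Largo} = 441/32 and q_{Largo} = 14.7.
Then q_{Kora} = 14.875 − 0.25·14.7 = 11.2.
P_{Largo} = 189 − 4·14.7 − 2·11.2 = 107.8.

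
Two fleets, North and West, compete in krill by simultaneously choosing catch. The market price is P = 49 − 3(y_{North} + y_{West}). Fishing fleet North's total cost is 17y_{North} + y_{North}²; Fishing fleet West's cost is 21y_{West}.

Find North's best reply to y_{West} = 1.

Fishing fleet North's profit: π = y_{North}(49 − 3(y_{North} + y_{West})) − 17y_{North} − y_{North}².
∂π/∂y_{North} = 32 − 8y_{North} − 3y_{West} = 0, so y_{North} = 4 − 0.375y_{West}.
At y_{West} = 1: y_{North} = 4 − 0.375·1 = 3.625.

3.625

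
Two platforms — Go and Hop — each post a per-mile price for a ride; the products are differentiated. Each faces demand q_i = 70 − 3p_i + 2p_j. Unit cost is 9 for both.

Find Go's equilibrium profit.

697.6875

Go's profit: π = (p_{Go} − 9)(70 − 3p_{Go} + 2p_{Hop}).
∂π/∂p_{Go} = 97 − 6p_{Go} + 2p_{Hop} = 0 ⇒ p_{Go} = 97/6 + (1/3)p_{Hop}.
The game is symmetric, so in equilibrium p_{Hop} = p_{Go}: the reaction function gives (2/3)p_{Go} = 97/6, hence p_{Go} = 24.25.
q_{Go} = 70 − 3·24.25 + 2·24.25 = 45.75.
Profit = (24.25 − 9)·45.75 = 697.6875.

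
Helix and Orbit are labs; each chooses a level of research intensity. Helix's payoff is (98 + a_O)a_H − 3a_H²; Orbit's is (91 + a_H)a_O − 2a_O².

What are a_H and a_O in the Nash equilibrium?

Expanding Helix's payoff: 98a_H + a_Oa_H − 3a_H².
∂π/∂a_H = 98 + a_O − 6a_H = 0, so a_H = 49/3 + (1/6)a_O.
Likewise for Orbit: a_O = 22.75 + 0.25a_H.
Substituting the second reaction function into the first: a_H = 49/3 + (1/6)(22.75 + 0.25a_H), which gives (23/24)a_H = 20.125 ⇒ a_H = 21.
Then a_O = 22.75 + 0.25·21 = 28.

21, 28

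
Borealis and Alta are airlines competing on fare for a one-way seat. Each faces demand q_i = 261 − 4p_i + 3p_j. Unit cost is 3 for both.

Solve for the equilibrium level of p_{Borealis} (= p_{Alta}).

Borealis's profit: π = (p_{Borealis} − 3)(261 − 4p_{Borealis} + 3p_{Alta}).
∂π/∂p_{Borealis} = 273 − 8p_{Borealis} + 3p_{Alta} = 0 ⇒ p_{Borealis} = 34.125 + 0.375p_{Alta}.
Setting p_{Borealis} = p_{Alta} in the reaction function: p_{Borealis} = 34.125 + 0.375p_{Borealis}, so p_{Borealis} = 34.125 / 0.625 = 54.6.

54.6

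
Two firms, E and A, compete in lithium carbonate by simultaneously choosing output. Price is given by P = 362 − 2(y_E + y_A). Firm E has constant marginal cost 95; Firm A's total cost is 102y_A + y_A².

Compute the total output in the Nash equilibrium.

Firm E's profit: π = y_E(362 − 2(y_E + y_A)) − 95y_E.
∂π/∂y_E = 267 − 4y_E − 2y_A = 0, so y_E = 66.75 − 0.5y_A.
For A: ∂π/∂y_A = 260 − 6y_A − 2y_E = 0 ⇒ y_A = 130/3 − (1/3)y_E.
Substituting the second reaction function into the first: y_E = 66.75 − 0.5(130/3 − (1/3)y_E), which gives (5/6)y_E = 541/12 ⇒ y_E = 54.1.
Then y_A = 130/3 − (1/3)·54.1 = 25.3.
Total output: 54.1 + 25.3 = 79.4.

79.4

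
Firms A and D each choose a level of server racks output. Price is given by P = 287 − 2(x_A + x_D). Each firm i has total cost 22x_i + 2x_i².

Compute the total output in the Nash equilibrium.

Firm A's profit: π = x_A(287 − 2(x_A + x_D)) − 22x_A − 2x_A².
∂π/∂x_A = 265 − 8x_A − 2x_D = 0, so x_A = 33.125 − 0.25x_D.
Setting x_A = x_D in the reaction function: x_A = 33.125 − 0.25x_A, so x_A = 33.125 / 1.25 = 26.5.
Total output: 26.5 + 26.5 = 53.

53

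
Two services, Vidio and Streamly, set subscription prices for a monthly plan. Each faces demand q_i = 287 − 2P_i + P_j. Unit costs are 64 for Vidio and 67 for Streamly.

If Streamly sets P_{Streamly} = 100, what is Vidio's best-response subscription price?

Vidio's profit: π = (P_{Vidio} − 64)(287 − 2P_{Vidio} + P_{Streamly}).
∂π/∂P_{Vidio} = 415 − 4P_{Vidio} + P_{Streamly} = 0 ⇒ P_{Vidio} = 103.75 + 0.25P_{Streamly}.
At P_{Streamly} = 100: P_{Vidio} = 103.75 + 0.25·100 = 128.75.

128.75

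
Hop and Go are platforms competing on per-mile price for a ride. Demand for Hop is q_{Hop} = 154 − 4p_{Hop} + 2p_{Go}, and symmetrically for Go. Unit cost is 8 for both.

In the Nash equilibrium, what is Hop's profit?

Hop's profit: π = (p_{Hop} − 8)(154 − 4p_{Hop} + 2p_{Go}).
∂π/∂p_{Hop} = 186 − 8p_{Hop} + 2p_{Go} = 0 ⇒ p_{Hop} = 23.25 + 0.25p_{Go}.
By symmetry p_{Go} = p_{Hop}; substituting into the reaction function, 0.75p_{Hop} = 23.25 and p_{Hop} = 31.
q_{Hop} = 154 − 4·31 + 2·31 = 92.
Profit = (31 − 8)·92 = 2116.

2116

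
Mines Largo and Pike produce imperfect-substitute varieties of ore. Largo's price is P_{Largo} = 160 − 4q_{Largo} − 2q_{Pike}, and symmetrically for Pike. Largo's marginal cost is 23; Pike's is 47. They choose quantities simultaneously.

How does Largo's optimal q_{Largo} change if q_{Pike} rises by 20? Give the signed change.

-5

Mine Largo's profit: π = q_{Largo}(160 − 4q_{Largo} − 2q_{Pike}) − 23q_{Largo}.
∂π/∂q_{Largo} = 137 − 8q_{Largo} − 2q_{Pike} = 0 ⇒ q_{Largo} = 17.125 − 0.25q_{Pike}.
The reaction-function slope is −0.25, so a 20-unit rise in q_{Pike} moves q_{Largo} by −0.25 × 20 = −5. Largo's best response falls — the actions are strategic substitutes.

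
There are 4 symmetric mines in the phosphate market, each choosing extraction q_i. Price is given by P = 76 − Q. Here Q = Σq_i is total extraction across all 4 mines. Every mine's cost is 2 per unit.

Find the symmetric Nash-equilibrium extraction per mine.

14.8

A representative mine's profit is π_i = q_i(76 − Q) − 2q_i, with Q = q_i + Σ_{j≠i} q_j.
First-order condition: 74 − 2q_i − Σ_{j≠i} q_j = 0.
With identical mines, set every q_j = q: then 74 − 2q − 3q = 0, i.e. q = 74/5 = 14.8.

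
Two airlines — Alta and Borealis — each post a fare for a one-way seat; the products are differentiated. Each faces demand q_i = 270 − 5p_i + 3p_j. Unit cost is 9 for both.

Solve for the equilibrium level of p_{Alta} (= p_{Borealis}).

Alta's profit: π = (p_{Alta} − 9)(270 − 5p_{Alta} + 3p_{Borealis}).
∂π/∂p_{Alta} = 315 − 10p_{Alta} + 3p_{Borealis} = 0 ⇒ p_{Alta} = 31.5 + 0.3p_{Borealis}.
By symmetry p_{Borealis} = p_{Alta}; substituting into the reaction function, 0.7p_{Alta} = 31.5 and p_{Alta} = 45.

45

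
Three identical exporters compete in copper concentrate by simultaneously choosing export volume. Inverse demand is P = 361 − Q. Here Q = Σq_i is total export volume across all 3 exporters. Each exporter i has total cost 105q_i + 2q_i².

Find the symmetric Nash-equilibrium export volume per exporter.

A representative exporter's profit is π_i = q_i(361 − Q) − 105q_i − 2q_i², with Q = q_i + Σ_{j≠i} q_j.
First-order condition: 256 − 6q_i − Σ_{j≠i} q_j = 0.
Imposing symmetry (q_j = q for all j) turns Σ_{j≠i} q_j into 2q, so 256 = 8q and q = 32.

32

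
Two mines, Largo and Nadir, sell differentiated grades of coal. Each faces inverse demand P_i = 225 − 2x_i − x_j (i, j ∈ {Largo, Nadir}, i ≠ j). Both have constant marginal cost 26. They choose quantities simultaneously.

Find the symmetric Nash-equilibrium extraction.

39.8

Mine Largo's profit: π = x_{Largo}(225 − 2x_{Largo} − x_{Nadir}) − 26x_{Largo}.
∂π/∂x_{Largo} = 199 − 4x_{Largo} − x_{Nadir} = 0 ⇒ x_{Largo} = 49.75 − 0.25x_{Nadir}.
By symmetry x_{Nadir} = x_{Largo}; substituting into the reaction function, 1.25x_{Largo} = 49.75 and x_{Largo} = 39.8.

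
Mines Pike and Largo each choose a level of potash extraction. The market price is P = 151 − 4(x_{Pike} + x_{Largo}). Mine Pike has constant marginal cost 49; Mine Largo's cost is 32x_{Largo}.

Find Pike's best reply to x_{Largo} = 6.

9.75

Mine Pike's profit: π = x_{Pike}(151 − 4(x_{Pike} + x_{Largo})) − 49x_{Pike}.
∂π/∂x_{Pike} = 102 − 8x_{Pike} − 4x_{Largo} = 0, so x_{Pike} = 12.75 − 0.5x_{Largo}.
At x_{Largo} = 6: x_{Pike} = 12.75 − 0.5·6 = 9.75.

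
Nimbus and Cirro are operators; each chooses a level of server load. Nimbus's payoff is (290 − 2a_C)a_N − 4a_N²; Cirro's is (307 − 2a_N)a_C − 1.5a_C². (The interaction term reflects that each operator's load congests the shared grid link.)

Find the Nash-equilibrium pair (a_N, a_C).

12.8, 93.8

Expanding Nimbus's payoff: 290a_N − 2a_Ca_N − 4a_N².
∂π/∂a_N = 290 − 2a_C − 8a_N = 0, so a_N = 36.25 − 0.25a_C.
Likewise for Cirro: a_C = 307/3 − (2/3)a_N.
Solving the two reaction functions simultaneously: (1 − (−0.25)(−2/3))a_N = 36.25 − 0.25·(307/3), so (5/6)a_N = 32/3 and a_N = 12.8.
Then a_C = 307/3 − (2/3)·12.8 = 93.8.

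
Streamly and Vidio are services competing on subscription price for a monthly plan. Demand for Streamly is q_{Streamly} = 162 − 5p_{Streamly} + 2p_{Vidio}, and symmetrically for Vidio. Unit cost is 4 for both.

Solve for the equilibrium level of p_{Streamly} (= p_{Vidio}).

Streamly's profit: π = (p_{Streamly} − 4)(162 − 5p_{Streamly} + 2p_{Vidio}).
∂π/∂p_{Streamly} = 182 − 10p_{Streamly} + 2p_{Vidio} = 0 ⇒ p_{Streamly} = 18.2 + 0.2p_{Vidio}.
The game is symmetric, so in equilibrium p_{Vidio} = p_{Streamly}: the reaction function gives 0.8p_{Streamly} = 18.2, hence p_{Streamly} = 22.75.

22.75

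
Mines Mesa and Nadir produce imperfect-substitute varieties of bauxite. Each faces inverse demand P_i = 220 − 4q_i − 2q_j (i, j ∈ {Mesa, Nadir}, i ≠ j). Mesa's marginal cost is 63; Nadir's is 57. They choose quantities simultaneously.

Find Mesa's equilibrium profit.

Mine Mesa's profit: π = q_{Mesa}(220 − 4q_{Mesa} − 2q_{Nadir}) − 63q_{Mesa}.
∂π/∂q_{Mesa} = 157 − 8q_{Mesa} − 2q_{Nadir} = 0 ⇒ q_{Mesa} = 19.625 − 0.25q_{Nadir}.
Similarly q_{Nadir} = 20.375 − 0.25q_{Mesa}.
Plugging q_{Nadir} into Mesa's best response: q_{Mesa} = 19.625 − 0.25(20.375 − 0.25q_{Mesa}) ⇒ 0.9375q_{Mesa} = 465/32, so q_{Mesa} = 15.5.
Then q_{Nadir} = 20.375 − 0.25·15.5 = 16.5.
P_{Mesa} = 220 − 4·15.5 − 2·16.5 = 125.
Profit = (125 − 63)·15.5 = 961.

961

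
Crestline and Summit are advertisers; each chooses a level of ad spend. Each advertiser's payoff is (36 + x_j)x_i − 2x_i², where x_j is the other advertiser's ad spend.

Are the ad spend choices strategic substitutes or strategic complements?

strategic complements

Crestline's payoff is (36 + x_S)x_C − 2x_C².
∂π/∂x_C = 36 + x_S − 4x_C = 0, so x_C = 9 + 0.25x_S.
The best-response slope dx_C/dx_S = 0.25 > 0: the reaction function is upward-sloping, so the choices are strategic complements.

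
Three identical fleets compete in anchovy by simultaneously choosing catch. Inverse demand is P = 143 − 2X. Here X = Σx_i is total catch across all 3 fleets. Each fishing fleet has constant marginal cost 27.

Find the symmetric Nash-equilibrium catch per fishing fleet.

A representative fishing fleet's profit is π_i = x_i(143 − 2X) − 27x_i, with X = x_i + Σ_{j≠i} x_j.
First-order condition: 116 − 4x_i − 2Σ_{j≠i} x_j = 0.
Imposing symmetry (x_j = x for all j) turns Σ_{j≠i} x_j into 2x, so 116 = 8x and x = 14.5.

14.5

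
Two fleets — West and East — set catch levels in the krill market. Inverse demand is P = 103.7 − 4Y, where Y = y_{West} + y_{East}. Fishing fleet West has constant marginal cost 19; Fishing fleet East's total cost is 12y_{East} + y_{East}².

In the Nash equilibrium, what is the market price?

Fishing fleet West's profit: π = y_{West}(103.7 − 4(y_{West} + y_{East})) − 19y_{West}.
∂π/∂y_{West} = 84.7 − 8y_{West} − 4y_{East} = 0, so y_{West} = 10.5875 − 0.5y_{East}.
For East: ∂π/∂y_{East} = 91.7 − 10y_{East} − 4y_{West} = 0 ⇒ y_{East} = 9.17 − 0.4y_{West}.
Plugging y_{East} into West's best response: y_{West} = 10.5875 − 0.5(9.17 − 0.4y_{West}) ⇒ 0.8y_{West} = 6.0025, so y_{West} = 2401/320.
Then y_{East} = 9.17 − 0.4·(2401/320) = 987/160.
Equilibrium price: P = 103.7 − 4·(875/64) = 49.0125.

49.0125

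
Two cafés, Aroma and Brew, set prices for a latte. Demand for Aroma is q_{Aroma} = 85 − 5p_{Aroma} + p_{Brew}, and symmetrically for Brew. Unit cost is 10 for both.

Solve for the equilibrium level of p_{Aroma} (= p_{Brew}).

Aroma's profit: π = (p_{Aroma} − 10)(85 − 5p_{Aroma} + p_{Brew}).
∂π/∂p_{Aroma} = 135 − 10p_{Aroma} + p_{Brew} = 0 ⇒ p_{Aroma} = 13.5 + 0.1p_{Brew}.
The game is symmetric, so in equilibrium p_{Brew} = p_{Aroma}: the reaction function gives 0.9p_{Aroma} = 13.5, hence p_{Aroma} = 15.

15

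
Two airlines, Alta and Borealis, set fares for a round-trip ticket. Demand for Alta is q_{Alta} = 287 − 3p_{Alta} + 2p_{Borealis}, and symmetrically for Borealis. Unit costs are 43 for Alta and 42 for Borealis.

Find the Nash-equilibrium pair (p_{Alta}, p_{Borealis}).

103.8125, 103.4375

Alta's profit: π = (p_{Alta} − 43)(287 − 3p_{Alta} + 2p_{Borealis}).
∂π/∂p_{Alta} = 416 − 6p_{Alta} + 2p_{Borealis} = 0 ⇒ p_{Alta} = 208/3 + (1/3)p_{Borealis}.
Similarly p_{Borealis} = 413/6 + (1/3)p_{Alta}.
Solving the two reaction functions simultaneously: (1 − (1/3)(1/3))p_{Alta} = 208/3 + (1/3)·(413/6), so (8/9)p_{Alta} = 1661/18 and p_{Alta} = 103.8125.
Then p_{Borealis} = 413/6 + (1/3)·103.8125 = 103.4375.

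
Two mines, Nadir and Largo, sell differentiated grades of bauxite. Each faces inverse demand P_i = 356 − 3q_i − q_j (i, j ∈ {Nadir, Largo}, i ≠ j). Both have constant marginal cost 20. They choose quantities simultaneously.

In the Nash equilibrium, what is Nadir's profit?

Mine Nadir's profit: π = q_{Nadir}(356 − 3q_{Nadir} − q_{Largo}) − 20q_{Nadir}.
∂π/∂q_{Nadir} = 336 − 6q_{Nadir} − q_{Largo} = 0 ⇒ q_{Nadir} = 56 − (1/6)q_{Largo}.
By symmetry q_{Largo} = q_{Nadir}; substituting into the reaction function, (7/6)q_{Nadir} = 56 and q_{Nadir} = 48.
P_{Nadir} = 356 − 3·48 − 48 = 164.
Profit = (164 − 20)·48 = 6912.

6912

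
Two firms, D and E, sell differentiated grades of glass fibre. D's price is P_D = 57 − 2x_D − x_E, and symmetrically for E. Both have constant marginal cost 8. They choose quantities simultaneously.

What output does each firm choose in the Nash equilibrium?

Firm D's profit: π = x_D(57 − 2x_D − x_E) − 8x_D.
∂π/∂x_D = 49 − 4x_D − x_E = 0 ⇒ x_D = 12.25 − 0.25x_E.
By symmetry x_E = x_D; substituting into the reaction function, 1.25x_D = 12.25 and x_D = 9.8.

9.8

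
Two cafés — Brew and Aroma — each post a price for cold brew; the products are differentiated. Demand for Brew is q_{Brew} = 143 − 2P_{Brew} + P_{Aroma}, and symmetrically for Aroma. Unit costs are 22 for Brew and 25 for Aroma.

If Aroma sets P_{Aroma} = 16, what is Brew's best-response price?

50.75

Brew's profit: π = (P_{Brew} − 22)(143 − 2P_{Brew} + P_{Aroma}).
∂π/∂P_{Brew} = 187 − 4P_{Brew} + P_{Aroma} = 0 ⇒ P_{Brew} = 46.75 + 0.25P_{Aroma}.
At P_{Aroma} = 16: P_{Brew} = 46.75 + 0.25·16 = 50.75.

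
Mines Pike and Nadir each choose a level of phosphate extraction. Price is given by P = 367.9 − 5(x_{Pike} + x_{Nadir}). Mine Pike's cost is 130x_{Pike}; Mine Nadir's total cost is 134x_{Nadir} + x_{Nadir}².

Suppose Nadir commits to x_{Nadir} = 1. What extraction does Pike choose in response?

Mine Pike's profit: π = x_{Pike}(367.9 − 5(x_{Pike} + x_{Nadir})) − 130x_{Pike}.
∂π/∂x_{Pike} = 237.9 − 10x_{Pike} − 5x_{Nadir} = 0, so x_{Pike} = 23.79 − 0.5x_{Nadir}.
At x_{Nadir} = 1: x_{Pike} = 23.79 − 0.5·1 = 23.29.

23.29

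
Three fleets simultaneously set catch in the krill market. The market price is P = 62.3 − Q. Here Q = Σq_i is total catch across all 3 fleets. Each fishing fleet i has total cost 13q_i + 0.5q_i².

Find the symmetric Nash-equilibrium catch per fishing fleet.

A representative fishing fleet's profit is π_i = q_i(62.3 − Q) − 13q_i − 0.5q_i², with Q = q_i + Σ_{j≠i} q_j.
First-order condition: 49.3 − 3q_i − Σ_{j≠i} q_j = 0.
Imposing symmetry (q_j = q for all j) turns Σ_{j≠i} q_j into 2q, so 49.3 = 5q and q = 9.86.

9.86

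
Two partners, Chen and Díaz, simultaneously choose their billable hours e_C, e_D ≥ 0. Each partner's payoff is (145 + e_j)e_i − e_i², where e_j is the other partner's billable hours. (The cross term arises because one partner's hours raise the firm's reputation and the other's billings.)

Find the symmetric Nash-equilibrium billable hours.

145

Chen's payoff is (145 + e_D)e_C − e_C².
∂π/∂e_C = 145 + e_D − 2e_C = 0, so e_C = 72.5 + 0.5e_D.
By symmetry e_D = e_C; substituting into the reaction function, 0.5e_C = 72.5 and e_C = 145.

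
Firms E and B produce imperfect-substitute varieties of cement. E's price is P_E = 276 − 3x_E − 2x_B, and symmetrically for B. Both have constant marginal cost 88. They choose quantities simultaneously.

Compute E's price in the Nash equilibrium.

158.5

Firm E's profit: π = x_E(276 − 3x_E − 2x_B) − 88x_E.
∂π/∂x_E = 188 − 6x_E − 2x_B = 0 ⇒ x_E = 94/3 − (1/3)x_B.
By symmetry x_B = x_E; substituting into the reaction function, (4/3)x_E = 94/3 and x_E = 23.5.
P_E = 276 − 3·23.5 − 2·23.5 = 158.5.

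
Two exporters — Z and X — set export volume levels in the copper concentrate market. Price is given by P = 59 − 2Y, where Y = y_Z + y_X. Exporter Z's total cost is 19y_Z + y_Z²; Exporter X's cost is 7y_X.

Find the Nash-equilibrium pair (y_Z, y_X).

2.8, 11.6

Exporter Z's profit: π = y_Z(59 − 2(y_Z + y_X)) − 19y_Z − y_Z².
∂π/∂y_Z = 40 − 6y_Z − 2y_X = 0, so y_Z = 20/3 − (1/3)y_X.
For X: ∂π/∂y_X = 52 − 4y_X − 2y_Z = 0 ⇒ y_X = 13 − 0.5y_Z.
Substituting the second reaction function into the first: y_Z = 20/3 − (1/3)(13 − 0.5y_Z), which gives (5/6)y_Z = 7/3 ⇒ y_Z = 2.8.
Then y_X = 13 − 0.5·2.8 = 11.6.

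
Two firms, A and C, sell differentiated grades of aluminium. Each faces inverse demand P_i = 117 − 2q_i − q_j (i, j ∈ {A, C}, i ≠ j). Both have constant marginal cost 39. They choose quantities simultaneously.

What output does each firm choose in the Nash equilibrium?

Firm A's profit: π = q_A(117 − 2q_A − q_C) − 39q_A.
∂π/∂q_A = 78 − 4q_A − q_C = 0 ⇒ q_A = 19.5 − 0.25q_C.
The game is symmetric, so in equilibrium q_C = q_A: the reaction function gives 1.25q_A = 19.5, hence q_A = 15.6.

15.6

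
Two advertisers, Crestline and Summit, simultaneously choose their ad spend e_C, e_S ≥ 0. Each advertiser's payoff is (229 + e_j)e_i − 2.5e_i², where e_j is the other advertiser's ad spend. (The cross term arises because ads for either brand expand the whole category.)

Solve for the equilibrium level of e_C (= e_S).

57.25

Crestline's payoff is (229 + e_S)e_C − 2.5e_C².
∂π/∂e_C = 229 + e_S − 5e_C = 0, so e_C = 45.8 + 0.2e_S.
Setting e_C = e_S in the reaction function: e_C = 45.8 + 0.2e_C, so e_C = 45.8 / 0.8 = 57.25.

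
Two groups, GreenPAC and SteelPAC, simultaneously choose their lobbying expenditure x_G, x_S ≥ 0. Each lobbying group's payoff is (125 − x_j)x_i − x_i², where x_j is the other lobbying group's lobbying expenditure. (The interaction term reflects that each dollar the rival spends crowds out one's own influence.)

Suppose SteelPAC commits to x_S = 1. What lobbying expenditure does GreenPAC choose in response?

GreenPAC's payoff is (125 − x_S)x_G − x_G².
∂π/∂x_G = 125 − x_S − 2x_G = 0, so x_G = 62.5 − 0.5x_S.
At x_S = 1: x_G = 62.5 − 0.5·1 = 62.

62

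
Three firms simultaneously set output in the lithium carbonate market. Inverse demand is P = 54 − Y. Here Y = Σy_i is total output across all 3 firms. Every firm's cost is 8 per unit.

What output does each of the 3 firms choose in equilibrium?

11.5

A representative firm's profit is π_i = y_i(54 − Y) − 8y_i, with Y = y_i + Σ_{j≠i} y_j.
First-order condition: 46 − 2y_i − Σ_{j≠i} y_j = 0.
Imposing symmetry (y_j = y for all j) turns Σ_{j≠i} y_j into 2y, so 46 = 4y and y = 11.5.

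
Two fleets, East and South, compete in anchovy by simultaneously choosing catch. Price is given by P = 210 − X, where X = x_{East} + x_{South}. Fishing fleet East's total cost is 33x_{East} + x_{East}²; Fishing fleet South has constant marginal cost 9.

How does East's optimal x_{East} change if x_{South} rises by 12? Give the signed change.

-3

Fishing fleet East's profit: π = x_{East}(210 − (x_{East} + x_{South})) − 33x_{East} − x_{East}².
∂π/∂x_{East} = 177 − 4x_{East} − x_{South} = 0, so x_{East} = 44.25 − 0.25x_{South}.
The reaction-function slope is −0.25, so a 12-unit rise in x_{South} moves x_{East} by −0.25 × 12 = −3. East's best response falls — the actions are strategic substitutes.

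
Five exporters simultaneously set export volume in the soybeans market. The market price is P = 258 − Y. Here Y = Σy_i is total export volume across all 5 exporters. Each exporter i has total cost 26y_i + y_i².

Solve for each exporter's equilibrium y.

29

A representative exporter's profit is π_i = y_i(258 − Y) − 26y_i − y_i², with Y = y_i + Σ_{j≠i} y_j.
First-order condition: 232 − 4y_i − Σ_{j≠i} y_j = 0.
With identical exporters, set every y_j = y: then 232 − 4y − 4y = 0, i.e. y = 232/8 = 29.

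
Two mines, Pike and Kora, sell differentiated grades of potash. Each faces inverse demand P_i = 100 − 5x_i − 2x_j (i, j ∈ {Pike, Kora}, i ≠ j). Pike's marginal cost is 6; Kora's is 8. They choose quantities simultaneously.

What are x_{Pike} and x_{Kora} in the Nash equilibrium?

Mine Pike's profit: π = x_{Pike}(100 − 5x_{Pike} − 2x_{Kora}) − 6x_{Pike}.
∂π/∂x_{Pike} = 94 − 10x_{Pike} − 2x_{Kora} = 0 ⇒ x_{Pike} = 9.4 − 0.2x_{Kora}.
Similarly x_{Kora} = 9.2 − 0.2x_{Pike}.
Solving the two reaction functions simultaneously: (1 − (−0.2)(−0.2))x_{Pike} = 9.4 − 0.2·9.2, so 0.96x_{Pike} = 7.56 and x_{Pike} = 7.875.
Then x_{Kora} = 9.2 − 0.2·7.875 = 7.625.

7.875, 7.625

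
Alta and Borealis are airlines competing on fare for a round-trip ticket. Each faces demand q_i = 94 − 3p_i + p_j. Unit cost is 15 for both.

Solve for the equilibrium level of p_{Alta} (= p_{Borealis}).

Alta's profit: π = (p_{Alta} − 15)(94 − 3p_{Alta} + p_{Borealis}).
∂π/∂p_{Alta} = 139 − 6p_{Alta} + p_{Borealis} = 0 ⇒ p_{Alta} = 139/6 + (1/6)p_{Borealis}.
The game is symmetric, so in equilibrium p_{Borealis} = p_{Alta}: the reaction function gives (5/6)p_{Alta} = 139/6, hence p_{Alta} = 27.8.

27.8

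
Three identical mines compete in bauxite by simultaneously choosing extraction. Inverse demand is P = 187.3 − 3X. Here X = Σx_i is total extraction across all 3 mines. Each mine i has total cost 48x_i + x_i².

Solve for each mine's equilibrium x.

9.95

A representative mine's profit is π_i = x_i(187.3 − 3X) − 48x_i − x_i², with X = x_i + Σ_{j≠i} x_j.
First-order condition: 139.3 − 8x_i − 3Σ_{j≠i} x_j = 0.
Imposing symmetry (x_j = x for all j) turns Σ_{j≠i} x_j into 2x, so 139.3 = 14x and x = 9.95.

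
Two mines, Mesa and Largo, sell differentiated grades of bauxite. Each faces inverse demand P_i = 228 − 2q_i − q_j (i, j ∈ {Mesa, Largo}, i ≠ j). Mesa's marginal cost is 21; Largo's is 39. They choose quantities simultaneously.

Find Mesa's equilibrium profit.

3629.52

Mine Mesa's profit: π = q_{Mesa}(228 − 2q_{Mesa} − q_{Largo}) − 21q_{Mesa}.
∂π/∂q_{Mesa} = 207 − 4q_{Mesa} − q_{Largo} = 0 ⇒ q_{Mesa} = 51.75 − 0.25q_{Largo}.
Similarly q_{Largo} = 47.25 − 0.25q_{Mesa}.
Substituting the second reaction function into the first: q_{Mesa} = 51.75 − 0.25(47.25 − 0.25q_{Mesa}), which gives 0.9375q_{Mesa} = 39.9375 ⇒ q_{Mesa} = 42.6.
Then q_{Largo} = 47.25 − 0.25·42.6 = 36.6.
P_{Mesa} = 228 − 2·42.6 − 36.6 = 106.2.
Profit = (106.2 − 21)·42.6 = 3629.52.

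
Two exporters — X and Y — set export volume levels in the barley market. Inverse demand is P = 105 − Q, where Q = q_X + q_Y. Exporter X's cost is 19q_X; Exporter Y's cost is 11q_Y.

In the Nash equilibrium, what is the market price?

45

Exporter X's profit: π = q_X(105 − (q_X + q_Y)) − 19q_X.
∂π/∂q_X = 86 − 2q_X − q_Y = 0, so q_X = 43 − 0.5q_Y.
By the same steps for Y: q_Y = 47 − 0.5q_X.
Solving the two reaction functions simultaneously: (1 − (−0.5)(−0.5))q_X = 43 − 0.5·47, so 0.75q_X = 19.5 and q_X = 26.
Then q_Y = 47 − 0.5·26 = 34.
Equilibrium price: P = 105 − 60 = 45.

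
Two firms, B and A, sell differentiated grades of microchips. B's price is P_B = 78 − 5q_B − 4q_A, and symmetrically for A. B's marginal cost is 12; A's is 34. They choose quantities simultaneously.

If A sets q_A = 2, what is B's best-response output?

Firm B's profit: π = q_B(78 − 5q_B − 4q_A) − 12q_B.
∂π/∂q_B = 66 − 10q_B − 4q_A = 0 ⇒ q_B = 6.6 − 0.4q_A.
At q_A = 2: q_B = 6.6 − 0.4·2 = 5.8.

5.8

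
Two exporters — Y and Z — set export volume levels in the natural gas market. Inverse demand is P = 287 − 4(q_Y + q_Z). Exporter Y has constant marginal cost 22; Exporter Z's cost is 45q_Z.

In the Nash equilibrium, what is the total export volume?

42.25

Exporter Y's profit: π = q_Y(287 − 4(q_Y + q_Z)) − 22q_Y.
∂π/∂q_Y = 265 − 8q_Y − 4q_Z = 0, so q_Y = 33.125 − 0.5q_Z.
By the same steps for Z: q_Z = 30.25 − 0.5q_Y.
Solving the two reaction functions simultaneously: (1 − (−0.5)(−0.5))q_Y = 33.125 − 0.5·30.25, so 0.75q_Y = 18 and q_Y = 24.
Then q_Z = 30.25 − 0.5·24 = 18.25.
Total export volume: 24 + 18.25 = 42.25.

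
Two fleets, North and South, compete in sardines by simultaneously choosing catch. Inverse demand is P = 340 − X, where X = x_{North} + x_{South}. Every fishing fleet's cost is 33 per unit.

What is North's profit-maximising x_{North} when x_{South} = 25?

141

Fishing fleet North's profit: π = x_{North}(340 − (x_{North} + x_{South})) − 33x_{North}.
∂π/∂x_{North} = 307 − 2x_{North} − x_{South} = 0, so x_{North} = 153.5 − 0.5x_{South}.
At x_{South} = 25: x_{North} = 153.5 − 0.5·25 = 141.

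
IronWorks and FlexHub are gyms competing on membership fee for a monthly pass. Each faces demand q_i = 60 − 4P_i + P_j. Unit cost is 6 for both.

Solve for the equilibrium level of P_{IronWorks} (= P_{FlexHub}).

IronWorks's profit: π = (P_{IronWorks} − 6)(60 − 4P_{IronWorks} + P_{FlexHub}).
∂π/∂P_{IronWorks} = 84 − 8P_{IronWorks} + P_{FlexHub} = 0 ⇒ P_{IronWorks} = 10.5 + 0.125P_{FlexHub}.
Setting P_{IronWorks} = P_{FlexHub} in the reaction function: P_{IronWorks} = 10.5 + 0.125P_{IronWorks}, so P_{IronWorks} = 10.5 / 0.875 = 12.

12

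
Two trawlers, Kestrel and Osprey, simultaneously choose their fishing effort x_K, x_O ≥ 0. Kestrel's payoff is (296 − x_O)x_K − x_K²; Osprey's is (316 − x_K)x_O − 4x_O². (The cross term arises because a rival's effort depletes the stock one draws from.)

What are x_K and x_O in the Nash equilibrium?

136.8, 22.4

Expanding Kestrel's payoff: 296x_K − x_Ox_K − x_K².
∂π/∂x_K = 296 − x_O − 2x_K = 0, so x_K = 148 − 0.5x_O.
Likewise for Osprey: x_O = 39.5 − 0.125x_K.
Substituting the second reaction function into the first: x_K = 148 − 0.5(39.5 − 0.125x_K), which gives 0.9375x_K = 128.25 ⇒ x_K = 136.8.
Then x_O = 39.5 − 0.125·136.8 = 22.4.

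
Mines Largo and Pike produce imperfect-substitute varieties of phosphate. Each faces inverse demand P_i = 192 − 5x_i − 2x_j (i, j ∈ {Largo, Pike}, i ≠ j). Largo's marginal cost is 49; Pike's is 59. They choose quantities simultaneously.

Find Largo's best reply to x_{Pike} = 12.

11.9

Mine Largo's profit: π = x_{Largo}(192 − 5x_{Largo} − 2x_{Pike}) − 49x_{Largo}.
∂π/∂x_{Largo} = 143 − 10x_{Largo} − 2x_{Pike} = 0 ⇒ x_{Largo} = 14.3 − 0.2x_{Pike}.
At x_{Pike} = 12: x_{Largo} = 14.3 − 0.2·12 = 11.9.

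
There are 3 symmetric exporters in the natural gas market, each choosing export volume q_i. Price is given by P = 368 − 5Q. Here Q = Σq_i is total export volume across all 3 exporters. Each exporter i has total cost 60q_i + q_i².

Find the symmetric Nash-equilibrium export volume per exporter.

14

A representative exporter's profit is π_i = q_i(368 − 5Q) − 60q_i − q_i², with Q = q_i + Σ_{j≠i} q_j.
First-order condition: 308 − 12q_i − 5Σ_{j≠i} q_j = 0.
Imposing symmetry (q_j = q for all j) turns Σ_{j≠i} q_j into 2q, so 308 = 22q and q = 14.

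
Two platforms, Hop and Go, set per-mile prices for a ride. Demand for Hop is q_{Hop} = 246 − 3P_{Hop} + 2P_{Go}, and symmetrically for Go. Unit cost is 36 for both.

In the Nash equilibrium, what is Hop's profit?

8268.75

Hop's profit: π = (P_{Hop} − 36)(246 − 3P_{Hop} + 2P_{Go}).
∂π/∂P_{Hop} = 354 − 6P_{Hop} + 2P_{Go} = 0 ⇒ P_{Hop} = 59 + (1/3)P_{Go}.
Setting P_{Hop} = P_{Go} in the reaction function: P_{Hop} = 59 + (1/3)P_{Hop}, so P_{Hop} = 59 / (2/3) = 88.5.
q_{Hop} = 246 − 3·88.5 + 2·88.5 = 157.5.
Profit = (88.5 − 36)·157.5 = 8268.75.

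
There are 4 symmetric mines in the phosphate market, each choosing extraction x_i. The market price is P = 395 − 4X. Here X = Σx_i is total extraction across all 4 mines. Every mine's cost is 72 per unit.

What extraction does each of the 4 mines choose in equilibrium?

A representative mine's profit is π_i = x_i(395 − 4X) − 72x_i, with X = x_i + Σ_{j≠i} x_j.
First-order condition: 323 − 8x_i − 4Σ_{j≠i} x_j = 0.
With identical mines, set every x_j = x: then 323 − 8x − 12x = 0, i.e. x = 323/20 = 16.15.

16.15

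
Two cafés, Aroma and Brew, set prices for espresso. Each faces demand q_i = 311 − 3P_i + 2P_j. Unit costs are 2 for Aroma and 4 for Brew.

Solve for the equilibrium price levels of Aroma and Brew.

79.625, 80.375

Aroma's profit: π = (P_{Aroma} − 2)(311 − 3P_{Aroma} + 2P_{Brew}).
∂π/∂P_{Aroma} = 317 − 6P_{Aroma} + 2P_{Brew} = 0 ⇒ P_{Aroma} = 317/6 + (1/3)P_{Brew}.
Similarly P_{Brew} = 323/6 + (1/3)P_{Aroma}.
Solving the two reaction functions simultaneously: (1 − (1/3)(1/3))P_{Aroma} = 317/6 + (1/3)·(323/6), so (8/9)P_{Aroma} = 637/9 and P_{Aroma} = 79.625.
Then P_{Brew} = 323/6 + (1/3)·79.625 = 80.375.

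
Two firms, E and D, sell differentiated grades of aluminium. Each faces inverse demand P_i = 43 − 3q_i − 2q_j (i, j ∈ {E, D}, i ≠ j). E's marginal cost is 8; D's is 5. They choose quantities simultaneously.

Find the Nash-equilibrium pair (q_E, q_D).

Firm E's profit: π = q_E(43 − 3q_E − 2q_D) − 8q_E.
∂π/∂q_E = 35 − 6q_E − 2q_D = 0 ⇒ q_E = 35/6 − (1/3)q_D.
Similarly q_D = 19/3 − (1/3)q_E.
Solving the two reaction functions simultaneously: (1 − (−1/3)(−1/3))q_E = 35/6 − (1/3)·(19/3), so (8/9)q_E = 67/18 and q_E = 4.1875.
Then q_D = 19/3 − (1/3)·4.1875 = 4.9375.

4.1875, 4.9375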